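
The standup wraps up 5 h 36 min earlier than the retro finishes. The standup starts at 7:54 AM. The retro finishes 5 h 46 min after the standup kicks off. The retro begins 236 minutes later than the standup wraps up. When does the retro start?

12:00 PM

The retro ends at 7:54 AM + 346 min = 1:40 PM.
The standup ends at 1:40 PM − 336 min = 8:04 AM.
The retro starts at 8:04 AM + 236 min = 12:00 PM.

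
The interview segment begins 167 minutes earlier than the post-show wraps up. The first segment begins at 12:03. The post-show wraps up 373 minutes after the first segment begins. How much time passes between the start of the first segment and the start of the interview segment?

The post-show ends at 12:03 + 373 min = 18:16.
The interview segment starts at 18:16 − 167 min = 15:29.
From 12:03 to 15:29 is 3 hours 26 minutes.

3 hours 26 minutes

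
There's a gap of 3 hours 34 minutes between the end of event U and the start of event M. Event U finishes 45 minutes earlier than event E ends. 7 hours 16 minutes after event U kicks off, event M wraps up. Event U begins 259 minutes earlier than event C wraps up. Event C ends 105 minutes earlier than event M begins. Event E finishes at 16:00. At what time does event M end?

20:01

Event U ends at 16:00 − 45 min = 15:15.
Event M starts at 15:15 + 214 min = 18:49.
Event C ends at 18:49 − 105 min = 17:04.
Event U starts at 17:04 − 259 min = 12:45.
Event M ends at 12:45 + 436 min = 20:01.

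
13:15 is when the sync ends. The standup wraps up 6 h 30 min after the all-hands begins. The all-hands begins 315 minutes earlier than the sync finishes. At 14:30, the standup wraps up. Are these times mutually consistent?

Yes

The all-hands starts at 13:15 − 315 min = 08:00.
The standup ends at 08:00 + 390 min = 14:30.
That matches the stated 14:30, so the schedule is consistent.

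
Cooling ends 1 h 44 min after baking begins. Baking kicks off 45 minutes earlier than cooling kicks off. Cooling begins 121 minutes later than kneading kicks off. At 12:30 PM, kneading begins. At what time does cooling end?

3:30 PM

Cooling starts at 12:30 PM + 121 min = 2:31 PM.
Baking starts at 2:31 PM − 45 min = 1:46 PM.
Cooling ends at 1:46 PM + 104 min = 3:30 PM.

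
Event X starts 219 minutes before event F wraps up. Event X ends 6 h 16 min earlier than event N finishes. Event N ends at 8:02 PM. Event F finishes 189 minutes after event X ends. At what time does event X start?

1:16 PM

Event X ends at 8:02 PM − 376 min = 1:46 PM.
Event F ends at 1:46 PM + 189 min = 4:55 PM.
Event X starts at 4:55 PM − 219 min = 1:16 PM.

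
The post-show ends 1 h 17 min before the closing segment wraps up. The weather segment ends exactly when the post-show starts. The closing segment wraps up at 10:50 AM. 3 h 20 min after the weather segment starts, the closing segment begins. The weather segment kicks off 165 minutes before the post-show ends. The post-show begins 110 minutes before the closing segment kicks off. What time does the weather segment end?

The post-show ends at 10:50 AM − 77 min = 9:33 AM.
The weather segment starts at 9:33 AM − 165 min = 6:48 AM.
The closing segment starts at 6:48 AM + 200 min = 10:08 AM.
The post-show starts at 10:08 AM − 110 min = 8:18 AM.
So the weather segment ends at 8:18 AM.

8:18 AM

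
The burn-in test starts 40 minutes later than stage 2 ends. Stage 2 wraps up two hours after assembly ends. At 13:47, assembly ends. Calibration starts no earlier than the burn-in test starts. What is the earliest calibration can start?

Stage 2 ends at 13:47 + 120 min = 15:47.
The burn-in test starts at 15:47 + 40 min = 16:27.
Calibration is bounded by the burn-in test, so the earliest it can start is 16:27.

16:27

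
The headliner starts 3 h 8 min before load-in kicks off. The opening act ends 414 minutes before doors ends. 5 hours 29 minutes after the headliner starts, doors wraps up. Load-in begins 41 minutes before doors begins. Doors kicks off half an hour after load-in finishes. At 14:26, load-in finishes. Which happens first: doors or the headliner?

Doors starts at 14:26 + 30 min = 14:56.
Load-in starts at 14:56 − 41 min = 14:15.
The headliner starts at 14:15 − 188 min = 11:07.
Doors starts at 14:56 and the headliner starts at 11:07, so the headliner is first.

the headliner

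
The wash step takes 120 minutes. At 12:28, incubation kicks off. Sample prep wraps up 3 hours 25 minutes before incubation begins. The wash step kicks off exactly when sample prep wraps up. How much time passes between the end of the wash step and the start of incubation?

Sample prep ends at 12:28 − 205 min = 09:03.
So the wash step starts at 09:03.
The wash step ends at 09:03 + 120 min = 11:03.
From 11:03 to 12:28 is 85 minutes.

85 minutes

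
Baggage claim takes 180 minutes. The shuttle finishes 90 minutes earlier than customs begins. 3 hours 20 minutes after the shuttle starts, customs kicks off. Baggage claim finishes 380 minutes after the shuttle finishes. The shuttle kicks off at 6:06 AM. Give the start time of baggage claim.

Customs starts at 6:06 AM + 200 min = 9:26 AM.
The shuttle ends at 9:26 AM − 90 min = 7:56 AM.
Baggage claim ends at 7:56 AM + 380 min = 2:16 PM.
Baggage claim starts at 2:16 PM − 180 min = 11:16 AM.

11:16 AM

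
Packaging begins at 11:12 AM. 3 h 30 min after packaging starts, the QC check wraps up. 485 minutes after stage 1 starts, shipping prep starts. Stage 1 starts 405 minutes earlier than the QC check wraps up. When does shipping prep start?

The QC check ends at 11:12 AM + 210 min = 2:42 PM.
Stage 1 starts at 2:42 PM − 405 min = 7:57 AM.
Shipping prep starts at 7:57 AM + 485 min = 4:02 PM.

4:02 PM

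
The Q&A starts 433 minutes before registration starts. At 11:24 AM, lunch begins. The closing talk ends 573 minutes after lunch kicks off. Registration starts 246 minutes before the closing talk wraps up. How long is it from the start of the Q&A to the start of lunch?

The closing talk ends at 11:24 AM + 573 min = 8:57 PM.
Registration starts at 8:57 PM − 246 min = 4:51 PM.
The Q&A starts at 4:51 PM − 433 min = 9:38 AM.
From 9:38 AM to 11:24 AM is 106 minutes.

106 minutes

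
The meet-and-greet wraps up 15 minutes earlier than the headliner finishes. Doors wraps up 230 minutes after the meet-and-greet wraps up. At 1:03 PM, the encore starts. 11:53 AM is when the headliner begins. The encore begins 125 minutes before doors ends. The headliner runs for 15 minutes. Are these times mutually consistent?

No

The headliner ends at 11:53 AM + 15 min = 12:08 PM.
The meet-and-greet ends at 12:08 PM − 15 min = 11:53 AM.
Doors ends at 11:53 AM + 230 min = 3:43 PM.
The encore starts at 3:43 PM − 125 min = 1:38 PM.
But the encore is also said to start at 1:03 PM — a 35-minute conflict.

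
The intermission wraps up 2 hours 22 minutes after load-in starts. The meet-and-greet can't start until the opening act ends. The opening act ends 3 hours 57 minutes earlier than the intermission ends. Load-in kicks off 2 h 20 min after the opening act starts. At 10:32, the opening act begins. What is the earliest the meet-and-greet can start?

11:17

Load-in starts at 10:32 + 140 min = 12:52.
The intermission ends at 12:52 + 142 min = 15:14.
The opening act ends at 15:14 − 237 min = 11:17.
The meet-and-greet is bounded by the opening act, so the earliest it can start is 11:17.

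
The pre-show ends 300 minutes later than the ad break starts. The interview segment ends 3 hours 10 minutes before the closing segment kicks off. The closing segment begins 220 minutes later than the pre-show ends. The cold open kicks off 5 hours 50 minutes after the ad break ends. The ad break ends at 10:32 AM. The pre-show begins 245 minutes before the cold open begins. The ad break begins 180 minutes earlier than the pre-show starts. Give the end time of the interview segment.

2:47 PM

The cold open starts at 10:32 AM + 350 min = 4:22 PM.
The pre-show starts at 4:22 PM − 245 min = 12:17 PM.
The ad break starts at 12:17 PM − 180 min = 9:17 AM.
The pre-show ends at 9:17 AM + 300 min = 2:17 PM.
The closing segment starts at 2:17 PM + 220 min = 5:57 PM.
The interview segment ends at 5:57 PM − 190 min = 2:47 PM.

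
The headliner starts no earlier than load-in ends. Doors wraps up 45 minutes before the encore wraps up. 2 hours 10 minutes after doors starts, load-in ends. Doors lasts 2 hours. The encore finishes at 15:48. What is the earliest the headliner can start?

Doors ends at 15:48 − 45 min = 15:03.
Doors starts at 15:03 − 120 min = 13:03.
Load-in ends at 13:03 + 130 min = 15:13.
The headliner is bounded by load-in, so the earliest it can start is 15:13.

15:13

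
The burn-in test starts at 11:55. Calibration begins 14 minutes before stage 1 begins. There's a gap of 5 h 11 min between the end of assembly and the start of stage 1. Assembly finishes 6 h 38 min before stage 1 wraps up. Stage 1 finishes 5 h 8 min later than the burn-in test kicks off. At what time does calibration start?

15:22

Stage 1 ends at 11:55 + 308 min = 17:03.
Assembly ends at 17:03 − 398 min = 10:25.
Stage 1 starts at 10:25 + 311 min = 15:36.
Calibration starts at 15:36 − 14 min = 15:22.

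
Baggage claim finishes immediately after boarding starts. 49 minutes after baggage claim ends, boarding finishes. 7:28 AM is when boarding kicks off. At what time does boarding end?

Baggage claim ends at 7:28 AM.
Boarding ends at 7:28 AM + 49 min = 8:17 AM.

8:17 AM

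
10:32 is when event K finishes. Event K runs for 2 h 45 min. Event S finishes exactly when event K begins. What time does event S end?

07:47

Event K starts at 10:32 − 165 min = 07:47.
So event S ends at 07:47.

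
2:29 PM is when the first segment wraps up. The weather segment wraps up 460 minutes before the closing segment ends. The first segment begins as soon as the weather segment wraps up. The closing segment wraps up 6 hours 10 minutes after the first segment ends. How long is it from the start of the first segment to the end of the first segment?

The closing segment ends at 2:29 PM + 370 min = 8:39 PM.
The weather segment ends at 8:39 PM − 460 min = 12:59 PM.
So the first segment starts at 12:59 PM.
From 12:59 PM to 2:29 PM is 1 h 30 min.

1 h 30 min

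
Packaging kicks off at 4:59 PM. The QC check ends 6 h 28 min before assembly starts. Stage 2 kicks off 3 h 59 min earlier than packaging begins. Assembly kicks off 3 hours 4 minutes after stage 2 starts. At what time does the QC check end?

Stage 2 starts at 4:59 PM − 239 min = 1:00 PM.
Assembly starts at 1:00 PM + 184 min = 4:04 PM.
The QC check ends at 4:04 PM − 388 min = 9:36 AM.

9:36 AM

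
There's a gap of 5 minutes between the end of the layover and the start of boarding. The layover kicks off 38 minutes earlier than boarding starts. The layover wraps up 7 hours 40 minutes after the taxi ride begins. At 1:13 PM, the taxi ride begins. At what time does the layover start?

8:20 PM

The layover ends at 1:13 PM + 460 min = 8:53 PM.
Boarding starts at 8:53 PM + 5 min = 8:58 PM.
The layover starts at 8:58 PM − 38 min = 8:20 PM.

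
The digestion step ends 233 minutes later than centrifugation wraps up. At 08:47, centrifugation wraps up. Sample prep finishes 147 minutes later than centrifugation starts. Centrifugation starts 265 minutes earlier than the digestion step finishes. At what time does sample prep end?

The digestion step ends at 08:47 + 233 min = 12:40.
Centrifugation starts at 12:40 − 265 min = 08:15.
Sample prep ends at 08:15 + 147 min = 10:42.

10:42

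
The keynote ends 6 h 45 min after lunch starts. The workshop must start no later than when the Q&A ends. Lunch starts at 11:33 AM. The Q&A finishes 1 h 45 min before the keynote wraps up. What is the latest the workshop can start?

4:33 PM

The keynote ends at 11:33 AM + 405 min = 6:18 PM.
The Q&A ends at 6:18 PM − 105 min = 4:33 PM.
The workshop is bounded by the Q&A, so the latest it can start is 4:33 PM.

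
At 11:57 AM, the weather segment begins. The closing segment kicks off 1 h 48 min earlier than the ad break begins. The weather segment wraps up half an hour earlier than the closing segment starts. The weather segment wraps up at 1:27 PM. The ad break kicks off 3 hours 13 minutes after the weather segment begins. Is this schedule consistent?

The ad break starts at 11:57 AM + 193 min = 3:10 PM.
The closing segment starts at 3:10 PM − 108 min = 1:22 PM.
The weather segment ends at 1:22 PM − 30 min = 12:52 PM.
But the weather segment is also said to end at 1:27 PM — a 35-minute conflict.

No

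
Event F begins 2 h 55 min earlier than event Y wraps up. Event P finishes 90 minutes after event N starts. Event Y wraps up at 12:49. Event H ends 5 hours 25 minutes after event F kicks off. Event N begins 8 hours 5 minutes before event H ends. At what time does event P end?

08:44

Event F starts at 12:49 − 175 min = 09:54.
Event H ends at 09:54 + 325 min = 15:19.
Event N starts at 15:19 − 485 min = 07:14.
Event P ends at 07:14 + 90 min = 08:44.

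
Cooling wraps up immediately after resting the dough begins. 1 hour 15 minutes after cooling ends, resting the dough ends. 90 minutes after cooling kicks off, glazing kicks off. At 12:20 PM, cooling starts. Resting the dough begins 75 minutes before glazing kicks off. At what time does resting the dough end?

Glazing starts at 12:20 PM + 90 min = 1:50 PM.
Resting the dough starts at 1:50 PM − 75 min = 12:35 PM.
So cooling ends at 12:35 PM.
Resting the dough ends at 12:35 PM + 75 min = 1:50 PM.

1:50 PM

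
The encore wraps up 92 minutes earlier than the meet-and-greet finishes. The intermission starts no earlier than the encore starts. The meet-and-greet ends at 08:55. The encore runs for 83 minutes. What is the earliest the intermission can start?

06:00

The encore ends at 08:55 − 92 min = 07:23.
The encore starts at 07:23 − 83 min = 06:00.
The intermission is bounded by the encore, so the earliest it can start is 06:00.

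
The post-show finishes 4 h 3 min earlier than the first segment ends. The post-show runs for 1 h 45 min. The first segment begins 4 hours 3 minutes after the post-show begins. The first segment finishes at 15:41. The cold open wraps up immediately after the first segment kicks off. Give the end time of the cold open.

13:56

The post-show ends at 15:41 − 243 min = 11:38.
The post-show starts at 11:38 − 105 min = 09:53.
The first segment starts at 09:53 + 243 min = 13:56.
So the cold open ends at 13:56.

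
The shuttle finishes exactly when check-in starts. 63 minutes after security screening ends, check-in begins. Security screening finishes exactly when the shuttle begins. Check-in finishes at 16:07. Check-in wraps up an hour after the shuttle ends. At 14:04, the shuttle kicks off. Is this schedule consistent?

Yes

Security screening ends at 14:04.
Check-in starts at 14:04 + 63 min = 15:07.
So the shuttle ends at 15:07.
Check-in ends at 15:07 + 60 min = 16:07.
That matches the stated 16:07, so the schedule is consistent.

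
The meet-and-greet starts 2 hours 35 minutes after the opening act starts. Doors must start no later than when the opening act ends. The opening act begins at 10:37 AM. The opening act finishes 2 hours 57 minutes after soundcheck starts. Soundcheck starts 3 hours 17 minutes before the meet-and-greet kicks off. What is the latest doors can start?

The meet-and-greet starts at 10:37 AM + 155 min = 1:12 PM.
Soundcheck starts at 1:12 PM − 197 min = 9:55 AM.
The opening act ends at 9:55 AM + 177 min = 12:52 PM.
Doors is bounded by the opening act, so the latest it can start is 12:52 PM.

12:52 PM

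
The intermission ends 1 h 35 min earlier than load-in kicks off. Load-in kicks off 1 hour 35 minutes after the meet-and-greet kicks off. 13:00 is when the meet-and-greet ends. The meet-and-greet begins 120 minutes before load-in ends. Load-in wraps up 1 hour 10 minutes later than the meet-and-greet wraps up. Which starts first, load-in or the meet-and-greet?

the meet-and-greet

Load-in ends at 13:00 + 70 min = 14:10.
The meet-and-greet starts at 14:10 − 120 min = 12:10.
Load-in starts at 12:10 + 95 min = 13:45.
Load-in starts at 13:45 and the meet-and-greet starts at 12:10, so the meet-and-greet is first.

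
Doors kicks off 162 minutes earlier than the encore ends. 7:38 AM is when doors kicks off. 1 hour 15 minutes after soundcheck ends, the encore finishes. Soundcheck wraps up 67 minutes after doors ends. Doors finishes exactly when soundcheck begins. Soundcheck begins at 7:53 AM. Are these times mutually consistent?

Doors ends at 7:53 AM.
Soundcheck ends at 7:53 AM + 67 min = 9:00 AM.
The encore ends at 9:00 AM + 75 min = 10:15 AM.
Doors starts at 10:15 AM − 162 min = 7:33 AM.
But doors is also said to start at 7:38 AM — a 5-minute conflict.

No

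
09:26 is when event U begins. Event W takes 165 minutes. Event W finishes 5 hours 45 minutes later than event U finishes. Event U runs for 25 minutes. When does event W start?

12:51

Event U ends at 09:26 + 25 min = 09:51.
Event W ends at 09:51 + 345 min = 15:36.
Event W starts at 15:36 − 165 min = 12:51.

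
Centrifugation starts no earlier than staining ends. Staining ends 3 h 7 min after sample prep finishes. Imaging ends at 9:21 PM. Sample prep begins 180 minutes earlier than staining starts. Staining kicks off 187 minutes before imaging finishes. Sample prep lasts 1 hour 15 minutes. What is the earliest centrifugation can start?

7:36 PM

Staining starts at 9:21 PM − 187 min = 6:14 PM.
Sample prep starts at 6:14 PM − 180 min = 3:14 PM.
Sample prep ends at 3:14 PM + 75 min = 4:29 PM.
Staining ends at 4:29 PM + 187 min = 7:36 PM.
Centrifugation is bounded by staining, so the earliest it can start is 7:36 PM.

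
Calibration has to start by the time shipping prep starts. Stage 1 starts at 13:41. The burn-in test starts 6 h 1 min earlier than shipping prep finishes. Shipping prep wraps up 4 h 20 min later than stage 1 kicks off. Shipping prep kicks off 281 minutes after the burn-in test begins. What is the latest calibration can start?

16:41

Shipping prep ends at 13:41 + 260 min = 18:01.
The burn-in test starts at 18:01 − 361 min = 12:00.
Shipping prep starts at 12:00 + 281 min = 16:41.
Calibration is bounded by shipping prep, so the latest it can start is 16:41.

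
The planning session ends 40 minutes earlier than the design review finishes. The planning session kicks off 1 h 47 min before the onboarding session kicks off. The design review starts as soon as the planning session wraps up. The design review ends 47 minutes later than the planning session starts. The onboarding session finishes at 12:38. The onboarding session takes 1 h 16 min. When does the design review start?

09:42

The onboarding session starts at 12:38 − 76 min = 11:22.
The planning session starts at 11:22 − 107 min = 09:35.
The design review ends at 09:35 + 47 min = 10:22.
The planning session ends at 10:22 − 40 min = 09:42.
So the design review starts at 09:42.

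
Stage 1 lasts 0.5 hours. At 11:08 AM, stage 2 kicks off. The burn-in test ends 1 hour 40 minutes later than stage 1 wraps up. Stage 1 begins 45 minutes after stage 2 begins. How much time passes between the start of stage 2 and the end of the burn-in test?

Stage 1 starts at 11:08 AM + 45 min = 11:53 AM.
Stage 1 ends at 11:53 AM + 30 min = 12:23 PM.
The burn-in test ends at 12:23 PM + 100 min = 2:03 PM.
From 11:08 AM to 2:03 PM is 2 hours 55 minutes.

2 hours 55 minutes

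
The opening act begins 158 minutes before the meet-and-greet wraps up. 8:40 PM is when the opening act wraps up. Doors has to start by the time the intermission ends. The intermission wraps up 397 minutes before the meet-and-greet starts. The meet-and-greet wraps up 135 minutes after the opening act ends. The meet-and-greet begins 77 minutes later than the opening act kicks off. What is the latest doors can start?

The meet-and-greet ends at 8:40 PM + 135 min = 10:55 PM.
The opening act starts at 10:55 PM − 158 min = 8:17 PM.
The meet-and-greet starts at 8:17 PM + 77 min = 9:34 PM.
The intermission ends at 9:34 PM − 397 min = 2:57 PM.
Doors is bounded by the intermission, so the latest it can start is 2:57 PM.

2:57 PM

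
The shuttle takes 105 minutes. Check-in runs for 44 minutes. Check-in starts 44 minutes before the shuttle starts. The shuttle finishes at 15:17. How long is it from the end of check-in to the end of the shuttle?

1 h 45 min

The shuttle starts at 15:17 − 105 min = 13:32.
Check-in starts at 13:32 − 44 min = 12:48.
Check-in ends at 12:48 + 44 min = 13:32.
From 13:32 to 15:17 is 1 h 45 min.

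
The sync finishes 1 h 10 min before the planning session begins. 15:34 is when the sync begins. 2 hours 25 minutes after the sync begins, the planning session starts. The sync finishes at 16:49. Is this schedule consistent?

Yes

The planning session starts at 15:34 + 145 min = 17:59.
The sync ends at 17:59 − 70 min = 16:49.
That matches the stated 16:49, so the schedule is consistent.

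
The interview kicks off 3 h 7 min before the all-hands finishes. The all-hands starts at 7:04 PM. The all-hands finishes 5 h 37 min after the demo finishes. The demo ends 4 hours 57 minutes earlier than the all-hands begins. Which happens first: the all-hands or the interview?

The demo ends at 7:04 PM − 297 min = 2:07 PM.
The all-hands ends at 2:07 PM + 337 min = 7:44 PM.
The interview starts at 7:44 PM − 187 min = 4:37 PM.
The all-hands starts at 7:04 PM and the interview starts at 4:37 PM, so the interview is first.

the interview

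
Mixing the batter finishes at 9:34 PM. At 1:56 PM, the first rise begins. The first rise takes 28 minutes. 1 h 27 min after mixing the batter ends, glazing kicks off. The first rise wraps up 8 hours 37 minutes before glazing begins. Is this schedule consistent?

Glazing starts at 9:34 PM + 87 min = 11:01 PM.
The first rise ends at 11:01 PM − 517 min = 2:24 PM.
The first rise starts at 2:24 PM − 28 min = 1:56 PM.
That matches the stated 1:56 PM, so the schedule is consistent.

Yes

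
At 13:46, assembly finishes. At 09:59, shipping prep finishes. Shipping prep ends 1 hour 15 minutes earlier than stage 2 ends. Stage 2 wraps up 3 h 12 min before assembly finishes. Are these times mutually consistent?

No

Stage 2 ends at 13:46 − 192 min = 10:34.
Shipping prep ends at 10:34 − 75 min = 09:19.
But shipping prep is also said to end at 09:59 — a 40-minute conflict.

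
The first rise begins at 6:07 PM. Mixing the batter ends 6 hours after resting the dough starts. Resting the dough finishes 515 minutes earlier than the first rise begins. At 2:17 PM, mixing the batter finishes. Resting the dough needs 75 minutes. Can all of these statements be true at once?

Yes

Resting the dough ends at 6:07 PM − 515 min = 9:32 AM.
Resting the dough starts at 9:32 AM − 75 min = 8:17 AM.
Mixing the batter ends at 8:17 AM + 360 min = 2:17 PM.
That matches the stated 2:17 PM, so the schedule is consistent.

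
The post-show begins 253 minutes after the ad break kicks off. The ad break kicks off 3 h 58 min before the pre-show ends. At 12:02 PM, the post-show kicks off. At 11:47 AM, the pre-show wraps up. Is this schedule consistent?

The ad break starts at 11:47 AM − 238 min = 7:49 AM.
The post-show starts at 7:49 AM + 253 min = 12:02 PM.
That matches the stated 12:02 PM, so the schedule is consistent.

Yes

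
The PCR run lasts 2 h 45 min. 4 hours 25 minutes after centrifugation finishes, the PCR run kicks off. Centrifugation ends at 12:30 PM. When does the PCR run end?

The PCR run starts at 12:30 PM + 265 min = 4:55 PM.
The PCR run ends at 4:55 PM + 165 min = 7:40 PM.

7:40 PM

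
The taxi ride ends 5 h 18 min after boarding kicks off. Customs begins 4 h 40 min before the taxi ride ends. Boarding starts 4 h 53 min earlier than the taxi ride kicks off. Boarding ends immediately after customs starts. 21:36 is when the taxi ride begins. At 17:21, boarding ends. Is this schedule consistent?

Yes

Boarding starts at 21:36 − 293 min = 16:43.
The taxi ride ends at 16:43 + 318 min = 22:01.
Customs starts at 22:01 − 280 min = 17:21.
So boarding ends at 17:21.
That matches the stated 17:21, so the schedule is consistent.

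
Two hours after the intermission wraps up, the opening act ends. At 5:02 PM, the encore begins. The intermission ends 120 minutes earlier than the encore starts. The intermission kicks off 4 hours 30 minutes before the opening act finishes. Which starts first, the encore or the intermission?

The intermission ends at 5:02 PM − 120 min = 3:02 PM.
The opening act ends at 3:02 PM + 120 min = 5:02 PM.
The intermission starts at 5:02 PM − 270 min = 12:32 PM.
The encore starts at 5:02 PM and the intermission starts at 12:32 PM, so the intermission is first.

the intermission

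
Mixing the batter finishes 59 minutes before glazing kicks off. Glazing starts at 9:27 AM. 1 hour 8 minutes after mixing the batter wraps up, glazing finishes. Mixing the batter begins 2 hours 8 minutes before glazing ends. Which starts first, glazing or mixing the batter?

mixing the batter

Mixing the batter ends at 9:27 AM − 59 min = 8:28 AM.
Glazing ends at 8:28 AM + 68 min = 9:36 AM.
Mixing the batter starts at 9:36 AM − 128 min = 7:28 AM.
Glazing starts at 9:27 AM and mixing the batter starts at 7:28 AM, so mixing the batter is first.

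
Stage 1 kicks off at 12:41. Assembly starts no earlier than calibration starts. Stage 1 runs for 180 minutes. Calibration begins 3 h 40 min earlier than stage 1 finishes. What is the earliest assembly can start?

12:01

Stage 1 ends at 12:41 + 180 min = 15:41.
Calibration starts at 15:41 − 220 min = 12:01.
Assembly is bounded by calibration, so the earliest it can start is 12:01.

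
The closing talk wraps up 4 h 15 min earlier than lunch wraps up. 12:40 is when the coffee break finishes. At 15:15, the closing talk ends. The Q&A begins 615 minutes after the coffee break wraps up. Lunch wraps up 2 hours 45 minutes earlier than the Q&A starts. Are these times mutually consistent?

No

The Q&A starts at 12:40 + 615 min = 22:55.
Lunch ends at 22:55 − 165 min = 20:10.
The closing talk ends at 20:10 − 255 min = 15:55.
But the closing talk is also said to end at 15:15 — a 40-minute conflict.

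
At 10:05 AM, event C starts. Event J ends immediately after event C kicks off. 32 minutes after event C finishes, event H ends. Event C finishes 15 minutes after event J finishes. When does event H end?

10:52 AM

Event J ends at 10:05 AM.
Event C ends at 10:05 AM + 15 min = 10:20 AM.
Event H ends at 10:20 AM + 32 min = 10:52 AM.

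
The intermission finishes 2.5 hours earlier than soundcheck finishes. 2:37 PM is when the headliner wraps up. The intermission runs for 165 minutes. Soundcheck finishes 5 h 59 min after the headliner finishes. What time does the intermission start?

Soundcheck ends at 2:37 PM + 359 min = 8:36 PM.
The intermission ends at 8:36 PM − 150 min = 6:06 PM.
The intermission starts at 6:06 PM − 165 min = 3:21 PM.

3:21 PM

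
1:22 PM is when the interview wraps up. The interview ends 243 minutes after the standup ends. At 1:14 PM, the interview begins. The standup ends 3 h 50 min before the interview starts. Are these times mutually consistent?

No

The standup ends at 1:14 PM − 230 min = 9:24 AM.
The interview ends at 9:24 AM + 243 min = 1:27 PM.
But the interview is also said to end at 1:22 PM — a 5-minute conflict.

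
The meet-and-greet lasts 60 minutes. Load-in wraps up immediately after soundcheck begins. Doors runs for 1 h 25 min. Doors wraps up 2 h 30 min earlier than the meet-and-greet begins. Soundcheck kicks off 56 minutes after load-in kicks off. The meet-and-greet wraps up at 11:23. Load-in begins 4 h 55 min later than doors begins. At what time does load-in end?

The meet-and-greet starts at 11:23 − 60 min = 10:23.
Doors ends at 10:23 − 150 min = 07:53.
Doors starts at 07:53 − 85 min = 06:28.
Load-in starts at 06:28 + 295 min = 11:23.
Soundcheck starts at 11:23 + 56 min = 12:19.
So load-in ends at 12:19.

12:19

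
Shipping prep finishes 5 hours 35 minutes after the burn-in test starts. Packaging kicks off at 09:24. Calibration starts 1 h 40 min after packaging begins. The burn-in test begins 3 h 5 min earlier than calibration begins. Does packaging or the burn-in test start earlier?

Calibration starts at 09:24 + 100 min = 11:04.
The burn-in test starts at 11:04 − 185 min = 07:59.
Packaging starts at 09:24 and the burn-in test starts at 07:59, so the burn-in test is first.

the burn-in test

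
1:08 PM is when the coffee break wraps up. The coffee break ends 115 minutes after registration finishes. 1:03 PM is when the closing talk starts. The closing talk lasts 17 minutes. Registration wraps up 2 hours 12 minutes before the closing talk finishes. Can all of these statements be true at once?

No

The closing talk ends at 1:03 PM + 17 min = 1:20 PM.
Registration ends at 1:20 PM − 132 min = 11:08 AM.
The coffee break ends at 11:08 AM + 115 min = 1:03 PM.
But the coffee break is also said to end at 1:08 PM — a 5-minute conflict.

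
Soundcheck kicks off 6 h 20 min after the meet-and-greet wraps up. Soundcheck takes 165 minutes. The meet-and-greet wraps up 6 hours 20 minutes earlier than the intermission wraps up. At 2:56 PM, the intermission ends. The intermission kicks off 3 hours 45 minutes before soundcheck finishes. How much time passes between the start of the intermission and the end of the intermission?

The meet-and-greet ends at 2:56 PM − 380 min = 8:36 AM.
Soundcheck starts at 8:36 AM + 380 min = 2:56 PM.
Soundcheck ends at 2:56 PM + 165 min = 5:41 PM.
The intermission starts at 5:41 PM − 225 min = 1:56 PM.
From 1:56 PM to 2:56 PM is 1 hour.

1 hour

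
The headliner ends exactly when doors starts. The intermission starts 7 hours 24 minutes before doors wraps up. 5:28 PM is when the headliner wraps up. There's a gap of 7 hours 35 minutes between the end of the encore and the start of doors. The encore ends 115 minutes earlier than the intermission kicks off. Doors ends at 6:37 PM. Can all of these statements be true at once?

The intermission starts at 6:37 PM − 444 min = 11:13 AM.
The encore ends at 11:13 AM − 115 min = 9:18 AM.
Doors starts at 9:18 AM + 455 min = 4:53 PM.
So the headliner ends at 4:53 PM.
But the headliner is also said to end at 5:28 PM — a 35-minute conflict.

No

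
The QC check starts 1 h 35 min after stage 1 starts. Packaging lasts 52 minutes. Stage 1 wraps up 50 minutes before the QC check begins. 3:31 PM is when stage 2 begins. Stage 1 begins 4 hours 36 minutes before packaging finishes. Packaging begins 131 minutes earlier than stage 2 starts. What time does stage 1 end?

10:21 AM

Packaging starts at 3:31 PM − 131 min = 1:20 PM.
Packaging ends at 1:20 PM + 52 min = 2:12 PM.
Stage 1 starts at 2:12 PM − 276 min = 9:36 AM.
The QC check starts at 9:36 AM + 95 min = 11:11 AM.
Stage 1 ends at 11:11 AM − 50 min = 10:21 AM.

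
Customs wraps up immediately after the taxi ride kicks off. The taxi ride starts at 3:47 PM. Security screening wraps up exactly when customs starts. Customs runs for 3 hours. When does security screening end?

Customs ends at 3:47 PM.
Customs starts at 3:47 PM − 180 min = 12:47 PM.
So security screening ends at 12:47 PM.

12:47 PM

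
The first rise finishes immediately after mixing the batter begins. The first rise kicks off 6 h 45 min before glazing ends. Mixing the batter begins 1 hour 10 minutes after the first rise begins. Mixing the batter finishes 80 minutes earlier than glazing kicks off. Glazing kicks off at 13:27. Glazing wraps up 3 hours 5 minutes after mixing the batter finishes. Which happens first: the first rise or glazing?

Mixing the batter ends at 13:27 − 80 min = 12:07.
Glazing ends at 12:07 + 185 min = 15:12.
The first rise starts at 15:12 − 405 min = 08:27.
The first rise starts at 08:27 and glazing starts at 13:27, so the first rise is first.

the first rise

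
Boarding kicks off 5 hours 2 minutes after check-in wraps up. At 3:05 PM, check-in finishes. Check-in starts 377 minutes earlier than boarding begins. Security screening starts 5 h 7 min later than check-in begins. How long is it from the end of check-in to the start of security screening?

Boarding starts at 3:05 PM + 302 min = 8:07 PM.
Check-in starts at 8:07 PM − 377 min = 1:50 PM.
Security screening starts at 1:50 PM + 307 min = 6:57 PM.
From 3:05 PM to 6:57 PM is 3 h 52 min.

3 h 52 min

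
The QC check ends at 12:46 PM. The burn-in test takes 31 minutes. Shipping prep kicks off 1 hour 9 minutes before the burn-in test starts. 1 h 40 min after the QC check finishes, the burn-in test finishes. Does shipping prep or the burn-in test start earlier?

The burn-in test ends at 12:46 PM + 100 min = 2:26 PM.
The burn-in test starts at 2:26 PM − 31 min = 1:55 PM.
Shipping prep starts at 1:55 PM − 69 min = 12:46 PM.
Shipping prep starts at 12:46 PM and the burn-in test starts at 1:55 PM, so shipping prep is first.

shipping prep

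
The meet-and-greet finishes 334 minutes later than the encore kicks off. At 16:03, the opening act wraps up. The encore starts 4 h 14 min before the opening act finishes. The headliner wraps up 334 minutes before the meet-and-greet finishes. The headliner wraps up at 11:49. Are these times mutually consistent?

Yes

The encore starts at 16:03 − 254 min = 11:49.
The meet-and-greet ends at 11:49 + 334 min = 17:23.
The headliner ends at 17:23 − 334 min = 11:49.
That matches the stated 11:49, so the schedule is consistent.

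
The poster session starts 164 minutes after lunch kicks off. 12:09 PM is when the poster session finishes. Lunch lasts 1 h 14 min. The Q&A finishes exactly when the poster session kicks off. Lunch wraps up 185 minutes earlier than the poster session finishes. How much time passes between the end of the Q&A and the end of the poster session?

1 h 35 min

Lunch ends at 12:09 PM − 185 min = 9:04 AM.
Lunch starts at 9:04 AM − 74 min = 7:50 AM.
The poster session starts at 7:50 AM + 164 min = 10:34 AM.
So the Q&A ends at 10:34 AM.
From 10:34 AM to 12:09 PM is 1 h 35 min.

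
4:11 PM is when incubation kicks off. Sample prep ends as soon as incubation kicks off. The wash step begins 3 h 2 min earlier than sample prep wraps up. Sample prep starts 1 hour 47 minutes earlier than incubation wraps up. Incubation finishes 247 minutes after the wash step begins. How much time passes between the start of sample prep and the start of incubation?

42 minutes

Sample prep ends at 4:11 PM.
The wash step starts at 4:11 PM − 182 min = 1:09 PM.
Incubation ends at 1:09 PM + 247 min = 5:16 PM.
Sample prep starts at 5:16 PM − 107 min = 3:29 PM.
From 3:29 PM to 4:11 PM is 42 minutes.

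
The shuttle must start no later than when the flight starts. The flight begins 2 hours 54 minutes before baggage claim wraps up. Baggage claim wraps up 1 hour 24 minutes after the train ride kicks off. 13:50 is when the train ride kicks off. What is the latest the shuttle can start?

Baggage claim ends at 13:50 + 84 min = 15:14.
The flight starts at 15:14 − 174 min = 12:20.
The shuttle is bounded by the flight, so the latest it can start is 12:20.

12:20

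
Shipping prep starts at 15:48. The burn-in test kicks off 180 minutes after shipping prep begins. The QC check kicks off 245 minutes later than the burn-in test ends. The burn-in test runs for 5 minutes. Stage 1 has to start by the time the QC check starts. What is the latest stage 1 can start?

22:58

The burn-in test starts at 15:48 + 180 min = 18:48.
The burn-in test ends at 18:48 + 5 min = 18:53.
The QC check starts at 18:53 + 245 min = 22:58.
Stage 1 is bounded by the QC check, so the latest it can start is 22:58.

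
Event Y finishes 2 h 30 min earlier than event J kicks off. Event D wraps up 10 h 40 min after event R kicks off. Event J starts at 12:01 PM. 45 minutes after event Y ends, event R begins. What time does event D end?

8:56 PM

Event Y ends at 12:01 PM − 150 min = 9:31 AM.
Event R starts at 9:31 AM + 45 min = 10:16 AM.
Event D ends at 10:16 AM + 640 min = 8:56 PM.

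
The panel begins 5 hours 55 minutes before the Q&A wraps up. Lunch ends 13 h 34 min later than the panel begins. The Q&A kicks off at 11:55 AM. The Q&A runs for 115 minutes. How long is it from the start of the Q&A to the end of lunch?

The Q&A ends at 11:55 AM + 115 min = 1:50 PM.
The panel starts at 1:50 PM − 355 min = 7:55 AM.
Lunch ends at 7:55 AM + 814 min = 9:29 PM.
From 11:55 AM to 9:29 PM is 9 h 34 min.

9 h 34 min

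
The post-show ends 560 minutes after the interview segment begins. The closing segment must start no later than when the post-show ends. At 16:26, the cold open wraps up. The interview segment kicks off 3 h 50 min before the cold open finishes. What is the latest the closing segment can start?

The interview segment starts at 16:26 − 230 min = 12:36.
The post-show ends at 12:36 + 560 min = 21:56.
The closing segment is bounded by the post-show, so the latest it can start is 21:56.

21:56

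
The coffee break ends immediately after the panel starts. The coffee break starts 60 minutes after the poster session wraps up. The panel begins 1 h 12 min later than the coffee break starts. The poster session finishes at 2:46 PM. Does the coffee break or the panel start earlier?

The coffee break starts at 2:46 PM + 60 min = 3:46 PM.
The panel starts at 3:46 PM + 72 min = 4:58 PM.
The coffee break starts at 3:46 PM and the panel starts at 4:58 PM, so the coffee break is first.

the coffee break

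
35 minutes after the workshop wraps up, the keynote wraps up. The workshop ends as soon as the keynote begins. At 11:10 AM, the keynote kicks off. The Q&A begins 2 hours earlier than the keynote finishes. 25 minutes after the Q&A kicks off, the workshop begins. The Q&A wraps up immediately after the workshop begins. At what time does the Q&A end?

The workshop ends at 11:10 AM.
The keynote ends at 11:10 AM + 35 min = 11:45 AM.
The Q&A starts at 11:45 AM − 120 min = 9:45 AM.
The workshop starts at 9:45 AM + 25 min = 10:10 AM.
So the Q&A ends at 10:10 AM.

10:10 AM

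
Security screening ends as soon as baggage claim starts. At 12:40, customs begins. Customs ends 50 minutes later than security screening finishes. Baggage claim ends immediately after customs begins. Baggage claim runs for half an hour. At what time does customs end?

13:00

Baggage claim ends at 12:40.
Baggage claim starts at 12:40 − 30 min = 12:10.
So security screening ends at 12:10.
Customs ends at 12:10 + 50 min = 13:00.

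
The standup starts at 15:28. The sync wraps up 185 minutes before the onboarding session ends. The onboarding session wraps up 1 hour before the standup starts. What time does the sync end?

11:23

The onboarding session ends at 15:28 − 60 min = 14:28.
The sync ends at 14:28 − 185 min = 11:23.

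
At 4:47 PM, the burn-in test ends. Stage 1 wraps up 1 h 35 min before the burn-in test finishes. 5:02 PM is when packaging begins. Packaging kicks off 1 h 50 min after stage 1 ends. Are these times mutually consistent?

Yes

Stage 1 ends at 4:47 PM − 95 min = 3:12 PM.
Packaging starts at 3:12 PM + 110 min = 5:02 PM.
That matches the stated 5:02 PM, so the schedule is consistent.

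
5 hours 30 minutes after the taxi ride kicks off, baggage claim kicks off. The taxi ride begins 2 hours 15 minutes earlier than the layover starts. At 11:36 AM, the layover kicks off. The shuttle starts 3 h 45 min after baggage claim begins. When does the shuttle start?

6:36 PM

The taxi ride starts at 11:36 AM − 135 min = 9:21 AM.
Baggage claim starts at 9:21 AM + 330 min = 2:51 PM.
The shuttle starts at 2:51 PM + 225 min = 6:36 PM.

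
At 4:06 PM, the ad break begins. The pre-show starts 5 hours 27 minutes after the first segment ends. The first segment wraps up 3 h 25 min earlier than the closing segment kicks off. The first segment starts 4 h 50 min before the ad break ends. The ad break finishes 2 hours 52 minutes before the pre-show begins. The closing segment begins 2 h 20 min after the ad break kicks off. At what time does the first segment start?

12:46 PM

The closing segment starts at 4:06 PM + 140 min = 6:26 PM.
The first segment ends at 6:26 PM − 205 min = 3:01 PM.
The pre-show starts at 3:01 PM + 327 min = 8:28 PM.
The ad break ends at 8:28 PM − 172 min = 5:36 PM.
The first segment starts at 5:36 PM − 290 min = 12:46 PM.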